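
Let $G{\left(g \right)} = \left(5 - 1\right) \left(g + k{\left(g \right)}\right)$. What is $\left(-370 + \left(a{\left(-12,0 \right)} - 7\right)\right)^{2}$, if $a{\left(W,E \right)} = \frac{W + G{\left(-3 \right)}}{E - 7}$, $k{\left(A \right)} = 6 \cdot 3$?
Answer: $\frac{7219969}{49} \approx 1.4735 \cdot 10^{5}$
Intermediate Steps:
$k{\left(A \right)} = 18$
$G{\left(g \right)} = 72 + 4 g$ ($G{\left(g \right)} = \left(5 - 1\right) \left(g + 18\right) = 4 \left(18 + g\right) = 72 + 4 g$)
$a{\left(W,E \right)} = \frac{60 + W}{-7 + E}$ ($a{\left(W,E \right)} = \frac{W + \left(72 + 4 \left(-3\right)\right)}{E - 7} = \frac{W + \left(72 - 12\right)}{-7 + E} = \frac{W + 60}{-7 + E} = \frac{60 + W}{-7 + E}$)
$\left(-370 + \left(a{\left(-12,0 \right)} - 7\right)\right)^{2} = \left(-370 - \left(7 - \frac{60 - 12}{-7 + 0}\right)\right)^{2} = \left(-370 - \left(7 - \frac{1}{-7} \cdot 48\right)\right)^{2} = \left(-370 - \frac{97}{7}\right)^{2} = \left(- \frac{2687}{7}\right)^{2} = \frac{7219969}{49}$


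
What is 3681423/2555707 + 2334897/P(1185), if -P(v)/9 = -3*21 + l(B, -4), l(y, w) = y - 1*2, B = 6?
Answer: 663251938088/150786713 ≈ 4398.6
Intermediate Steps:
l(y, w) = -2 + y (l(y, w) = y - 2 = -2 + y)
P(v) = 531 (P(v) = -9*(-3*21 + (-2 + 6)) = -9*(-63 + 4) = -9*(-59) = 531)
3681423/2555707 + 2334897/P(1185) = 3681423/2555707 + 2334897/531 = 3681423*(1/2555707) + 2334897*(1/531) = 3681423/2555707 + 259433/59 = 663251938088/150786713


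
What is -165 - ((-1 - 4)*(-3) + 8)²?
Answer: -694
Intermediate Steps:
-165 - ((-1 - 4)*(-3) + 8)² = -165 - (-5*(-3) + 8)² = -165 - (15 + 8)² = -165 - 1*23² = -165 - 1*529 = -165 - 529 = -694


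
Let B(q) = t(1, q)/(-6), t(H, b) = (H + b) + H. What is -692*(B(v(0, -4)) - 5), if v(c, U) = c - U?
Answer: 4152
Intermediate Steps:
t(H, b) = b + 2*H
B(q) = -1/3 - q/6 (B(q) = (q + 2*1)/(-6) = (q + 2)*(-1/6) = (2 + q)*(-1/6) = -1/3 - q/6)
-692*(B(v(0, -4)) - 5) = -692*((-1/3 - (0 - 1*(-4))/6) - 5) = -692*((-1/3 - (0 + 4)/6) - 5) = -692*((-1/3 - 1/6*4) - 5) = -692*((-1/3 - 2/3) - 5) = -692*(-1 - 5) = -692*(-6) = 4152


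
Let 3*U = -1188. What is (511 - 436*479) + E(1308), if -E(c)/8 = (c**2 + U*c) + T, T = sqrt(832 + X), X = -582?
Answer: -9751501 - 40*sqrt(10) ≈ -9.7516e+6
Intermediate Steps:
U = -396 (U = (1/3)*(-1188) = -396)
T = 5*sqrt(10) (T = sqrt(832 - 582) = sqrt(250) = 5*sqrt(10) ≈ 15.811)
E(c) = -40*sqrt(10) - 8*c**2 + 3168*c (E(c) = -8*((c**2 - 396*c) + 5*sqrt(10)) = -8*(c**2 - 396*c + 5*sqrt(10)) = -40*sqrt(10) - 8*c**2 + 3168*c)
(511 - 436*479) + E(1308) = (511 - 436*479) + (-40*sqrt(10) - 8*1308**2 + 3168*1308) = (511 - 208844) + (-40*sqrt(10) - 8*1710864 + 4143744) = -208333 + (-40*sqrt(10) - 13686912 + 4143744) = -208333 + (-9543168 - 40*sqrt(10)) = -9751501 - 40*sqrt(10)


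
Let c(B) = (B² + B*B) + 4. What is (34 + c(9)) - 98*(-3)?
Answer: 494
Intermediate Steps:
c(B) = 4 + 2*B² (c(B) = (B² + B²) + 4 = 2*B² + 4 = 4 + 2*B²)
(34 + c(9)) - 98*(-3) = (34 + (4 + 2*9²)) - 98*(-3) = (34 + (4 + 2*81)) + 294 = (34 + (4 + 162)) + 294 = (34 + 166) + 294 = 200 + 294 = 494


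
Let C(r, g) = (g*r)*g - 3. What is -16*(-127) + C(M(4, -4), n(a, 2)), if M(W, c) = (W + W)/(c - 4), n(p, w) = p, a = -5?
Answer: 2004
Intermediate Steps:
M(W, c) = 2*W/(-4 + c) (M(W, c) = (2*W)/(-4 + c) = 2*W/(-4 + c))
C(r, g) = -3 + r*g² (C(r, g) = r*g² - 3 = -3 + r*g²)
-16*(-127) + C(M(4, -4), n(a, 2)) = -16*(-127) + (-3 + (2*4/(-4 - 4))*(-5)²) = 2032 + (-3 + (2*4/(-8))*25) = 2032 + (-3 + (2*4*(-⅛))*25) = 2032 + (-3 - 1*25) = 2032 + (-3 - 25) = 2032 - 28 = 2004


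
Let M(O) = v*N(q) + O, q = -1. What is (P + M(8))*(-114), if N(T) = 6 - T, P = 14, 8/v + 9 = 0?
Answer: -5396/3 ≈ -1798.7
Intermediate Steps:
v = -8/9 (v = 8/(-9 + 0) = 8/(-9) = 8*(-1/9) = -8/9 ≈ -0.88889)
M(O) = -56/9 + O (M(O) = -8*(6 - 1*(-1))/9 + O = -8*(6 + 1)/9 + O = -8/9*7 + O = -56/9 + O)
(P + M(8))*(-114) = (14 + (-56/9 + 8))*(-114) = (14 + 16/9)*(-114) = (142/9)*(-114) = -5396/3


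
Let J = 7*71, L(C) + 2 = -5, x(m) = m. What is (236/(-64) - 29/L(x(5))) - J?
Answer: -55613/112 ≈ -496.54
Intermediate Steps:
L(C) = -7 (L(C) = -2 - 5 = -7)
J = 497
(236/(-64) - 29/L(x(5))) - J = (236/(-64) - 29/(-7)) - 1*497 = (236*(-1/64) - 29*(-⅐)) - 497 = (-59/16 + 29/7) - 497 = 51/112 - 497 = -55613/112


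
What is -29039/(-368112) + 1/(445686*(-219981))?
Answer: 474509127045427/6015100513018032 ≈ 0.078886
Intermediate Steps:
-29039/(-368112) + 1/(445686*(-219981)) = -29039*(-1/368112) + (1/445686)*(-1/219981) = 29039/368112 - 1/98042451966 = 474509127045427/6015100513018032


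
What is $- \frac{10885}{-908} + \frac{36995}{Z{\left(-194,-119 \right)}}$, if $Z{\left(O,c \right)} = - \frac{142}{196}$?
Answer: $- \frac{3291190245}{64468} \approx -51052.0$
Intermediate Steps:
$Z{\left(O,c \right)} = - \frac{71}{98}$ ($Z{\left(O,c \right)} = \left(-142\right) \frac{1}{196} = - \frac{71}{98}$)
$- \frac{10885}{-908} + \frac{36995}{Z{\left(-194,-119 \right)}} = - \frac{10885}{-908} + \frac{36995}{- \frac{71}{98}} = \left(-10885\right) \left(- \frac{1}{908}\right) + 36995 \left(- \frac{98}{71}\right) = \frac{10885}{908} - \frac{3625510}{71} = - \frac{3291190245}{64468}$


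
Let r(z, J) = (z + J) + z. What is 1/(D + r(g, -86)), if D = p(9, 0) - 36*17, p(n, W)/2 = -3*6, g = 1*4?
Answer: -1/726 ≈ -0.0013774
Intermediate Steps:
g = 4
p(n, W) = -36 (p(n, W) = 2*(-3*6) = 2*(-18) = -36)
r(z, J) = J + 2*z (r(z, J) = (J + z) + z = J + 2*z)
D = -648 (D = -36 - 36*17 = -36 - 612 = -648)
1/(D + r(g, -86)) = 1/(-648 + (-86 + 2*4)) = 1/(-648 + (-86 + 8)) = 1/(-648 - 78) = 1/(-726) = -1/726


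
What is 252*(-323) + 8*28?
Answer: -81172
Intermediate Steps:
252*(-323) + 8*28 = -81396 + 224 = -81172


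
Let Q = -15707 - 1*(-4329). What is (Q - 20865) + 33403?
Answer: 1160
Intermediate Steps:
Q = -11378 (Q = -15707 + 4329 = -11378)
(Q - 20865) + 33403 = (-11378 - 20865) + 33403 = -32243 + 33403 = 1160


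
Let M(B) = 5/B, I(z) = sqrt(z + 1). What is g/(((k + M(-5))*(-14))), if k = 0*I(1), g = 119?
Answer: 17/2 ≈ 8.5000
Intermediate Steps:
I(z) = sqrt(1 + z)
k = 0 (k = 0*sqrt(1 + 1) = 0*sqrt(2) = 0)
g/(((k + M(-5))*(-14))) = 119/(((0 + 5/(-5))*(-14))) = 119/(((0 + 5*(-1/5))*(-14))) = 119/(((0 - 1)*(-14))) = 119/((-1*(-14))) = 119/14 = 119*(1/14) = 17/2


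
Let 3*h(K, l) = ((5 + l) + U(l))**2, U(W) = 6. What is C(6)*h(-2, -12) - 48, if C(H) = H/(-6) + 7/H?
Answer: -863/18 ≈ -47.944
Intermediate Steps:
C(H) = 7/H - H/6 (C(H) = H*(-1/6) + 7/H = -H/6 + 7/H = 7/H - H/6)
h(K, l) = (11 + l)**2/3 (h(K, l) = ((5 + l) + 6)**2/3 = (11 + l)**2/3)
C(6)*h(-2, -12) - 48 = (7/6 - 1/6*6)*((11 - 12)**2/3) - 48 = (7*(1/6) - 1)*((1/3)*(-1)**2) - 48 = (7/6 - 1)*((1/3)*1) - 48 = (1/6)*(1/3) - 48 = 1/18 - 48 = -863/18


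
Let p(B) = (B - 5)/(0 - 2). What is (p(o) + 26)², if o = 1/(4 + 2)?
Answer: 116281/144 ≈ 807.51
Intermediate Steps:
o = ⅙ (o = 1/6 = ⅙ ≈ 0.16667)
p(B) = 5/2 - B/2 (p(B) = (-5 + B)/(-2) = (-5 + B)*(-½) = 5/2 - B/2)
(p(o) + 26)² = ((5/2 - ½*⅙) + 26)² = ((5/2 - 1/12) + 26)² = (29/12 + 26)² = (341/12)² = 116281/144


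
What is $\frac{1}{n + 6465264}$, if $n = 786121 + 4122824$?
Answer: $\frac{1}{11374209} \approx 8.7918 \cdot 10^{-8}$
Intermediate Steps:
$n = 4908945$
$\frac{1}{n + 6465264} = \frac{1}{4908945 + 6465264} = \frac{1}{11374209}$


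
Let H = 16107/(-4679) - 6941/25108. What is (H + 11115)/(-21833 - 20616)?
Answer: -76785705805/293348389004 ≈ -0.26176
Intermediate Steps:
H = -436891495/117480332 (H = 16107*(-1/4679) - 6941*1/25108 = -16107/4679 - 6941/25108 = -436891495/117480332 ≈ -3.7188)
(H + 11115)/(-21833 - 20616) = (-436891495/117480332 + 11115)/(-21833 - 20616) = (1305356998685/117480332)/(-42449) = (1305356998685/117480332)*(-1/42449) = -76785705805/293348389004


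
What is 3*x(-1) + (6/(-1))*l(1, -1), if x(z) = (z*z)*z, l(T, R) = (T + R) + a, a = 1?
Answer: -9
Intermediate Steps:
l(T, R) = 1 + R + T (l(T, R) = (T + R) + 1 = (R + T) + 1 = 1 + R + T)
x(z) = z³ (x(z) = z²*z = z³)
3*x(-1) + (6/(-1))*l(1, -1) = 3*(-1)³ + (6/(-1))*(1 - 1 + 1) = 3*(-1) + (6*(-1))*1 = -3 - 6*1 = -3 - 6 = -9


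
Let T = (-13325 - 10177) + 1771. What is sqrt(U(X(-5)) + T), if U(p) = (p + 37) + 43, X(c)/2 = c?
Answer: I*sqrt(21661) ≈ 147.18*I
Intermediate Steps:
X(c) = 2*c
U(p) = 80 + p (U(p) = (37 + p) + 43 = 80 + p)
T = -21731 (T = -23502 + 1771 = -21731)
sqrt(U(X(-5)) + T) = sqrt((80 + 2*(-5)) - 21731) = sqrt((80 - 10) - 21731) = sqrt(70 - 21731) = sqrt(-21661) = I*sqrt(21661)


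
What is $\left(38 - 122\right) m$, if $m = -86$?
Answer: $7224$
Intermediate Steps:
$\left(38 - 122\right) m = \left(38 - 122\right) \left(-86\right) = \left(-84\right) \left(-86\right) = 7224$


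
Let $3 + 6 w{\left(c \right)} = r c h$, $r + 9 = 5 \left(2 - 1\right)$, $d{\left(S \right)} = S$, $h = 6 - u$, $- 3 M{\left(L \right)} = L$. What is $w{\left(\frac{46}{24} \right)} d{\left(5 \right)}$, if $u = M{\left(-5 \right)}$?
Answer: $- \frac{815}{27} \approx -30.185$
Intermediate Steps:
$M{\left(L \right)} = - \frac{L}{3}$
$u = \frac{5}{3}$ ($u = \left(- \frac{1}{3}\right) \left(-5\right) = \frac{5}{3} \approx 1.6667$)
$h = \frac{13}{3}$ ($h = 6 - \frac{5}{3} = \frac{13}{3} \approx 4.3333$)
$r = -4$ ($r = -9 + 5 \left(2 - 1\right) = -9 + 5 \cdot 1 = -9 + 5 = -4$)
$w{\left(c \right)} = - \frac{1}{2} - \frac{26 c}{9}$ ($w{\left(c \right)} = - \frac{1}{2} + \frac{- 4 c \frac{13}{3}}{6} = - \frac{1}{2} + \frac{\left(- \frac{52}{3}\right) c}{6} = - \frac{1}{2} - \frac{26 c}{9}$)
$w{\left(\frac{46}{24} \right)} d{\left(5 \right)} = \left(- \frac{1}{2} - \frac{26 \cdot \frac{46}{24}}{9}\right) 5 = \left(- \frac{1}{2} - \frac{26 \cdot 46 \cdot \frac{1}{24}}{9}\right) 5 = \left(- \frac{1}{2} - \frac{299}{54}\right) 5 = \left(- \frac{163}{27}\right) 5 = - \frac{815}{27}$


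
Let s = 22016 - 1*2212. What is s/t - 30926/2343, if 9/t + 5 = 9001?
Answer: 139140355526/7029 ≈ 1.9795e+7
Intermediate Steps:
t = 9/8996 (t = 9/(-5 + 9001) = 9/8996 ≈ 0.0010004)
s = 19804 (s = 22016 - 2212 = 19804)
s/t - 30926/2343 = 19804/(9/8996) - 30926/2343 = 19804*(8996/9) - 30926*1/2343 = 178156784/9 - 30926/2343 = 139140355526/7029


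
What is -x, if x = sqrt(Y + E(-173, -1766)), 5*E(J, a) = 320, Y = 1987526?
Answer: -sqrt(1987590) ≈ -1409.8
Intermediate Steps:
E(J, a) = 64 (E(J, a) = (1/5)*320 = 64)
x = sqrt(1987590) (x = sqrt(1987526 + 64) = sqrt(1987590) ≈ 1409.8)
-x = -sqrt(1987590)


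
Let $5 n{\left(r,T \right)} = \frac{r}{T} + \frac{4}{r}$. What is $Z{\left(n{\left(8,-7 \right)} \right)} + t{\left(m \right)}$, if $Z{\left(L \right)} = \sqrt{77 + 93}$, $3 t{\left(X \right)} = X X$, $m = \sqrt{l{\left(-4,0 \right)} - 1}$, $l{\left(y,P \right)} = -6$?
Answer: $- \frac{7}{3} + \sqrt{170} \approx 10.705$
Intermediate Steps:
$m = i \sqrt{7}$ ($m = \sqrt{-6 - 1} = \sqrt{-7} = i \sqrt{7} \approx 2.6458 i$)
$t{\left(X \right)} = \frac{X^{2}}{3}$ ($t{\left(X \right)} = \frac{X X}{3} = \frac{X^{2}}{3}$)
$n{\left(r,T \right)} = \frac{4}{5 r} + \frac{r}{5 T}$ ($n{\left(r,T \right)} = \frac{\frac{r}{T} + \frac{4}{r}}{5} = \frac{\frac{4}{r} + \frac{r}{T}}{5} = \frac{4}{5 r} + \frac{r}{5 T}$)
$Z{\left(L \right)} = \sqrt{170}$
$Z{\left(n{\left(8,-7 \right)} \right)} + t{\left(m \right)} = \sqrt{170} + \frac{\left(i \sqrt{7}\right)^{2}}{3} = \sqrt{170} + \frac{1}{3} \left(-7\right) = \sqrt{170} - \frac{7}{3} = - \frac{7}{3} + \sqrt{170}$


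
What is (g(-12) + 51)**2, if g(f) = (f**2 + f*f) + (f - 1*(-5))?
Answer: 110224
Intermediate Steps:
g(f) = 5 + f + 2*f**2 (g(f) = (f**2 + f**2) + (f + 5) = 2*f**2 + (5 + f) = 5 + f + 2*f**2)
(g(-12) + 51)**2 = ((5 - 12 + 2*(-12)**2) + 51)**2 = ((5 - 12 + 2*144) + 51)**2 = ((5 - 12 + 288) + 51)**2 = (281 + 51)**2 = 332**2 = 110224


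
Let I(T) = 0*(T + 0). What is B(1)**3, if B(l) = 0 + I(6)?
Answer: 0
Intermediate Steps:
I(T) = 0 (I(T) = 0*T = 0)
B(l) = 0 (B(l) = 0 + 0 = 0)
B(1)**3 = 0**3 = 0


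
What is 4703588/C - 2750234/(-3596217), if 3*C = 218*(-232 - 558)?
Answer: -12567931020077/154835122935 ≈ -81.170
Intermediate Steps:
C = -172220/3 (C = (218*(-232 - 558))/3 = (218*(-790))/3 = (⅓)*(-172220) = -172220/3 ≈ -57407.)
4703588/C - 2750234/(-3596217) = 4703588/(-172220/3) - 2750234/(-3596217) = 4703588*(-3/172220) - 2750234*(-1/3596217) = -3527691/43055 + 2750234/3596217 = -12567931020077/154835122935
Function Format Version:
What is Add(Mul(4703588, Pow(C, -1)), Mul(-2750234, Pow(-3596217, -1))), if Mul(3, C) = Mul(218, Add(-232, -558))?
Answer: Rational(-12567931020077, 154835122935) ≈ -81.170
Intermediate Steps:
C = Rational(-172220, 3) (C = Mul(Rational(1, 3), Mul(218, Add(-232, -558))) = Mul(Rational(1, 3), Mul(218, -790)) = Mul(Rational(1, 3), -172220) = Rational(-172220, 3) ≈ -57407.)
Add(Mul(4703588, Pow(C, -1)), Mul(-2750234, Pow(-3596217, -1))) = Add(Mul(4703588, Pow(Rational(-172220, 3), -1)), Mul(-2750234, Pow(-3596217, -1))) = Add(Mul(4703588, Rational(-3, 172220)), Mul(-2750234, Rational(-1, 3596217))) = Add(Rational(-3527691, 43055), Rational(2750234, 3596217)) = Rational(-12567931020077, 154835122935)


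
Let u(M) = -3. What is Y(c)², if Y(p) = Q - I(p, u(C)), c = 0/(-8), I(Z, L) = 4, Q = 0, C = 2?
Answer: 16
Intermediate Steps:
c = 0 (c = 0*(-⅛) = 0)
Y(p) = -4 (Y(p) = 0 - 1*4 = 0 - 4 = -4)
Y(c)² = (-4)² = 16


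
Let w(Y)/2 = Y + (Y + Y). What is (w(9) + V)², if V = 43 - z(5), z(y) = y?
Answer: 8464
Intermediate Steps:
w(Y) = 6*Y (w(Y) = 2*(Y + (Y + Y)) = 2*(Y + 2*Y) = 2*(3*Y) = 6*Y)
V = 38 (V = 43 - 1*5 = 43 - 5 = 38)
(w(9) + V)² = (6*9 + 38)² = (54 + 38)² = 92² = 8464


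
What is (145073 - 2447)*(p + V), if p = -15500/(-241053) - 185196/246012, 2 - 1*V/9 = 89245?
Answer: -9931811677361471480/86698729 ≈ -1.1456e+11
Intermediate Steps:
V = -803187 (V = 18 - 9*89245 = 18 - 803205 = -803187)
p = -179073971/260096187 (p = -15500*(-1/241053) - 185196*1/246012 = 15500/241053 - 15433/20501 = -179073971/260096187 ≈ -0.68849)
(145073 - 2447)*(p + V) = (145073 - 2447)*(-179073971/260096187 - 803187) = 142626*(-208906055221940/260096187) = -9931811677361471480/86698729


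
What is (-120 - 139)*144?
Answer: -37296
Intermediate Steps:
(-120 - 139)*144 = -259*144 = -37296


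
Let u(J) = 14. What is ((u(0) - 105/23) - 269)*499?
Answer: -2979030/23 ≈ -1.2952e+5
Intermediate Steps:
((u(0) - 105/23) - 269)*499 = ((14 - 105/23) - 269)*499 = (217/23 - 269)*499 = -5970/23*499 = -2979030/23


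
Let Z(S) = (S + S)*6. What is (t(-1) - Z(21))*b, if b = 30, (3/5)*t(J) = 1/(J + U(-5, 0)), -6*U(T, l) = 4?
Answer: -7590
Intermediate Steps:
Z(S) = 12*S (Z(S) = (2*S)*6 = 12*S)
U(T, l) = -⅔ (U(T, l) = -⅙*4 = -⅔)
t(J) = 5/(3*(-⅔ + J)) (t(J) = 5/(3*(J - ⅔)) = 5/(3*(-⅔ + J)))
(t(-1) - Z(21))*b = (5/(-2 + 3*(-1)) - 12*21)*30 = (5/(-2 - 3) - 1*252)*30 = (5/(-5) - 252)*30 = (5*(-⅕) - 252)*30 = (-1 - 252)*30 = -253*30 = -7590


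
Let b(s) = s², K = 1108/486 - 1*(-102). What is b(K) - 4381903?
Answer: -258104874647/59049 ≈ -4.3710e+6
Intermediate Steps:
K = 25340/243 (K = 1108*(1/486) + 102 = 554/243 + 102 = 25340/243 ≈ 104.28)
b(K) - 4381903 = (25340/243)² - 4381903 = 642115600/59049 - 4381903 = -258104874647/59049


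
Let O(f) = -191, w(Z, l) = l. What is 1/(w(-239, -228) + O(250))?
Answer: -1/419 ≈ -0.0023866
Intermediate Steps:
1/(w(-239, -228) + O(250)) = 1/(-228 - 191) = 1/(-419) = -1/419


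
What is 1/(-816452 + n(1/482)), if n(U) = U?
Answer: -482/393529863 ≈ -1.2248e-6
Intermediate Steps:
1/(-816452 + n(1/482)) = 1/(-816452 + 1/482) = 1/(-393529863/482) = -482/393529863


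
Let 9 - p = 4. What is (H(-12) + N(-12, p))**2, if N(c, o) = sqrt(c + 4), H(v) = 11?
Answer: 113 + 44*I*sqrt(2) ≈ 113.0 + 62.225*I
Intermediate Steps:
p = 5 (p = 9 - 1*4 = 9 - 4 = 5)
N(c, o) = sqrt(4 + c)
(H(-12) + N(-12, p))**2 = (11 + sqrt(4 - 12))**2 = (11 + sqrt(-8))**2 = (11 + 2*I*sqrt(2))**2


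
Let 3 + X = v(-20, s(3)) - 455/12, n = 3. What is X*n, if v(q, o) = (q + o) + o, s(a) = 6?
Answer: -587/4 ≈ -146.75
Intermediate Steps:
v(q, o) = q + 2*o (v(q, o) = (o + q) + o = q + 2*o)
X = -587/12 (X = -3 + ((-20 + 2*6) - 455/12) = -3 + ((-20 + 12) - 455*1/12) = -3 + (-8 - 455/12) = -3 - 551/12 = -587/12 ≈ -48.917)
X*n = -587/12*3 = -587/4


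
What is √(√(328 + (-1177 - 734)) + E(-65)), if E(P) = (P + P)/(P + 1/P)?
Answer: √(8927425 + 4464769*I*√1583)/2113 ≈ 4.5737 + 4.3496*I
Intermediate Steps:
E(P) = 2*P/(P + 1/P) (E(P) = (2*P)/(P + 1/P) = 2*P/(P + 1/P))
√(√(328 + (-1177 - 734)) + E(-65)) = √(√(328 + (-1177 - 734)) + 2*(-65)²/(1 + (-65)²)) = √(√(328 - 1911) + 2*4225/(1 + 4225)) = √(√(-1583) + 2*4225/4226) = √(I*√1583 + 2*4225*(1/4226)) = √(I*√1583 + 4225/2113) = √(4225/2113 + I*√1583)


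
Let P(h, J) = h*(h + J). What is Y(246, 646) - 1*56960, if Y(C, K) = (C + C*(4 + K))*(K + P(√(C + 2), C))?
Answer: 143113564 + 78791832*√62 ≈ 7.6352e+8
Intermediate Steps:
P(h, J) = h*(J + h)
Y(C, K) = (C + C*(4 + K))*(K + √(2 + C)*(C + √(2 + C))) (Y(C, K) = (C + C*(4 + K))*(K + √(C + 2)*(C + √(C + 2))) = (C + C*(4 + K))*(K + √(2 + C)*(C + √(2 + C))))
Y(246, 646) - 1*56960 = 246*(10 + 646² + 5*246 + 7*646 + 246*646 + 5*246*√(2 + 246) + 246*646*√(2 + 246)) - 1*56960 = 246*(10 + 417316 + 1230 + 4522 + 158916 + 5*246*√248 + 246*646*√248) - 56960 = 246*(10 + 417316 + 1230 + 4522 + 158916 + 5*246*(2*√62) + 246*646*(2*√62)) - 56960 = 246*(10 + 417316 + 1230 + 4522 + 158916 + 2460*√62 + 317832*√62) - 56960 = 246*(581994 + 320292*√62) - 56960 = (143170524 + 78791832*√62) - 56960 = 143113564 + 78791832*√62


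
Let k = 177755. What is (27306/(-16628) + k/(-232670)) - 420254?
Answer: -40647585818355/96720919 ≈ -4.2026e+5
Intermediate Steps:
(27306/(-16628) + k/(-232670)) - 420254 = (27306/(-16628) + 177755/(-232670)) - 420254 = (27306*(-1/16628) + 177755*(-1/232670)) - 420254 = (-13653/8314 - 35551/46534) - 420254 = -232724929/96720919 - 420254 = -40647585818355/96720919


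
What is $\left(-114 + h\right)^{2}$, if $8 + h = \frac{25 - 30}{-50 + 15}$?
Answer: $\frac{727609}{49} \approx 14849.0$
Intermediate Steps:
$h = - \frac{55}{7}$ ($h = -8 + \frac{25 - 30}{-50 + 15} = -8 - \frac{5}{-35} = -8 - - \frac{1}{7} = -8 + \frac{1}{7} = - \frac{55}{7} \approx -7.8571$)
$\left(-114 + h\right)^{2} = \left(-114 - \frac{55}{7}\right)^{2} = \left(- \frac{853}{7}\right)^{2} = \frac{727609}{49}$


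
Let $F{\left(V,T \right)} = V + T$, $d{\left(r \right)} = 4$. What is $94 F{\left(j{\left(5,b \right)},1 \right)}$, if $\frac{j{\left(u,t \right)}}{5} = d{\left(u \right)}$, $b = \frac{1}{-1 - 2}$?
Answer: $1974$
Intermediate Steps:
$b = - \frac{1}{3}$ ($b = \frac{1}{-3} = - \frac{1}{3} \approx -0.33333$)
$j{\left(u,t \right)} = 20$ ($j{\left(u,t \right)} = 5 \cdot 4 = 20$)
$F{\left(V,T \right)} = T + V$
$94 F{\left(j{\left(5,b \right)},1 \right)} = 94 \left(1 + 20\right) = 94 \cdot 21 = 1974$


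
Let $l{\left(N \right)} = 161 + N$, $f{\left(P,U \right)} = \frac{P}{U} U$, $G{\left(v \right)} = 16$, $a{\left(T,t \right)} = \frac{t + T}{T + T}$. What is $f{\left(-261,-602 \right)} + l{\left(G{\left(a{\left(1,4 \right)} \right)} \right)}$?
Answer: $-84$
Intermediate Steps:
$a{\left(T,t \right)} = \frac{T + t}{2 T}$
$f{\left(P,U \right)} = P$ ($f{\left(P,U \right)} = \frac{P}{U} U = P$)
$f{\left(-261,-602 \right)} + l{\left(G{\left(a{\left(1,4 \right)} \right)} \right)} = -261 + \left(161 + 16\right) = -261 + 177 = -84$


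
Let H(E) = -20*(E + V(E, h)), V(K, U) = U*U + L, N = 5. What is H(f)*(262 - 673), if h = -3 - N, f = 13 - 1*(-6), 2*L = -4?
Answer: 665820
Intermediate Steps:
L = -2 (L = (1/2)*(-4) = -2)
f = 19 (f = 13 + 6 = 19)
h = -8 (h = -3 - 1*5 = -3 - 5 = -8)
V(K, U) = -2 + U**2 (V(K, U) = U*U - 2 = U**2 - 2 = -2 + U**2)
H(E) = -1240 - 20*E (H(E) = -20*(E + (-2 + (-8)**2)) = -20*(E + (-2 + 64)) = -20*(E + 62) = -20*(62 + E) = -1240 - 20*E)
H(f)*(262 - 673) = (-1240 - 20*19)*(262 - 673) = (-1240 - 380)*(-411) = -1620*(-411) = 665820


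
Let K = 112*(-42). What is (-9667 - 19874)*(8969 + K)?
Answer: -125992365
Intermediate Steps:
K = -4704
(-9667 - 19874)*(8969 + K) = (-9667 - 19874)*(8969 - 4704) = -29541*4265 = -125992365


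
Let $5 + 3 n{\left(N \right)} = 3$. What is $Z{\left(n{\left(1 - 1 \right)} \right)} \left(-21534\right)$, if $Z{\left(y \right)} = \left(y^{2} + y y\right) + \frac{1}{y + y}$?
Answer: $- \frac{17945}{6} \approx -2990.8$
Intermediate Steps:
$n{\left(N \right)} = - \frac{2}{3}$ ($n{\left(N \right)} = - \frac{5}{3} + \frac{1}{3} \cdot 3 = - \frac{5}{3} + 1 = - \frac{2}{3}$)
$Z{\left(y \right)} = \frac{1}{2 y} + 2 y^{2}$ ($Z{\left(y \right)} = \left(y^{2} + y^{2}\right) + \frac{1}{2 y} = 2 y^{2} + \frac{1}{2 y} = \frac{1}{2 y} + 2 y^{2}$)
$Z{\left(n{\left(1 - 1 \right)} \right)} \left(-21534\right) = \frac{1 + 4 \left(- \frac{2}{3}\right)^{3}}{2 \left(- \frac{2}{3}\right)} \left(-21534\right) = \frac{1}{2} \left(- \frac{3}{2}\right) \left(1 + 4 \left(- \frac{8}{27}\right)\right) \left(-21534\right) = \frac{1}{2} \left(- \frac{3}{2}\right) \left(1 - \frac{32}{27}\right) \left(-21534\right) = \frac{1}{2} \left(- \frac{3}{2}\right) \left(- \frac{5}{27}\right) \left(-21534\right) = \frac{5}{36} \left(-21534\right) = - \frac{17945}{6}$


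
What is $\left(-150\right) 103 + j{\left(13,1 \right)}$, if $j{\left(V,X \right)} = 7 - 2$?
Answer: $-15445$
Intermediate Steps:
$j{\left(V,X \right)} = 5$
$\left(-150\right) 103 + j{\left(13,1 \right)} = \left(-150\right) 103 + 5 = -15450 + 5 = -15445$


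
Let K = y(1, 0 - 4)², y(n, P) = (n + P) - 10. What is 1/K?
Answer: 1/169 ≈ 0.0059172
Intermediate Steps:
y(n, P) = -10 + P + n (y(n, P) = (P + n) - 10 = -10 + P + n)
K = 169 (K = (-10 + (0 - 4) + 1)² = (-10 - 4 + 1)² = (-13)² = 169)
1/K = 1/169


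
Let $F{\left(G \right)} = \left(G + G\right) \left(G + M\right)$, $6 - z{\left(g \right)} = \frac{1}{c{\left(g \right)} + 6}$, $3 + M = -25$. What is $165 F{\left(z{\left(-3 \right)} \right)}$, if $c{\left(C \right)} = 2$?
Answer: $- \frac{1372635}{32} \approx -42895.0$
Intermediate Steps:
$M = -28$ ($M = -3 - 25 = -28$)
$z{\left(g \right)} = \frac{47}{8}$ ($z{\left(g \right)} = 6 - \frac{1}{2 + 6} = 6 - \frac{1}{8} = \frac{47}{8}$)
$F{\left(G \right)} = 2 G \left(-28 + G\right)$ ($F{\left(G \right)} = \left(G + G\right) \left(G - 28\right) = 2 G \left(-28 + G\right)$)
$165 F{\left(z{\left(-3 \right)} \right)} = 165 \cdot 2 \cdot \frac{47}{8} \left(-28 + \frac{47}{8}\right) = 165 \cdot 2 \cdot \frac{47}{8} \left(- \frac{177}{8}\right) = 165 \left(- \frac{8319}{32}\right) = - \frac{1372635}{32}$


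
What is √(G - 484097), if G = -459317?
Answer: I*√943414 ≈ 971.29*I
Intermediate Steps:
√(G - 484097) = √(-459317 - 484097) = √(-943414) = I*√943414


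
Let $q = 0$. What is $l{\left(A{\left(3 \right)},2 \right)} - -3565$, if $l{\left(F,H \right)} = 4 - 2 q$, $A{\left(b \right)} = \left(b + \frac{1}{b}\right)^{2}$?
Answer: $3569$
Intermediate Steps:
$l{\left(F,H \right)} = 4$ ($l{\left(F,H \right)} = 4 - 0 = 4 + 0 = 4$)
$l{\left(A{\left(3 \right)},2 \right)} - -3565 = 4 - -3565 = 4 + 3565 = 3569$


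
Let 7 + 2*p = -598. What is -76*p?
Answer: 22990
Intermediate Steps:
p = -605/2 (p = -7/2 + (½)*(-598) = -7/2 - 299 = -605/2 ≈ -302.50)
-76*p = -76*(-605/2) = 22990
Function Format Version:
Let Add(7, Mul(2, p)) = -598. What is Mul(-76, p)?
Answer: 22990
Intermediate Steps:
p = Rational(-605, 2) (p = Add(Rational(-7, 2), Mul(Rational(1, 2), -598)) = Add(Rational(-7, 2), -299) = Rational(-605, 2) ≈ -302.50)
Mul(-76, p) = Mul(-76, Rational(-605, 2)) = 22990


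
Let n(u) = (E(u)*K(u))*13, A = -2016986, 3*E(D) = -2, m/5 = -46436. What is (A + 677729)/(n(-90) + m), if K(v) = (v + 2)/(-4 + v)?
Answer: 3562929/617708 ≈ 5.7680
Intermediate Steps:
m = -232180 (m = 5*(-46436) = -232180)
E(D) = -⅔ (E(D) = (⅓)*(-2) = -⅔)
K(v) = (2 + v)/(-4 + v)
n(u) = -26*(2 + u)/(3*(-4 + u)) (n(u) = -2*(2 + u)/(3*(-4 + u))*13 = -26*(2 + u)/(3*(-4 + u)))
(A + 677729)/(n(-90) + m) = (-2016986 + 677729)/(26*(-2 - 1*(-90))/(3*(-4 - 90)) - 232180) = -1339257/((26/3)*(-2 + 90)/(-94) - 232180) = -1339257/((26/3)*(-1/94)*88 - 232180) = -1339257/(-1144/141 - 232180) = -1339257/(-32738524/141) = -1339257*(-141/32738524) = 3562929/617708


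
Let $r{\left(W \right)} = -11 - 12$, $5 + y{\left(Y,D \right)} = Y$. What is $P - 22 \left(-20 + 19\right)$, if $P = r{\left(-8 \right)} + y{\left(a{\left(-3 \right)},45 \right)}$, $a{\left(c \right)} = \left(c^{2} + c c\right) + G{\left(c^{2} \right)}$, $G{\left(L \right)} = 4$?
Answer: $16$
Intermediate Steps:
$a{\left(c \right)} = 4 + 2 c^{2}$ ($a{\left(c \right)} = \left(c^{2} + c c\right) + 4 = \left(c^{2} + c^{2}\right) + 4 = 2 c^{2} + 4 = 4 + 2 c^{2}$)
$y{\left(Y,D \right)} = -5 + Y$
$r{\left(W \right)} = -23$
$P = -6$ ($P = -23 + \left(-5 + \left(4 + 2 \left(-3\right)^{2}\right)\right) = -23 + \left(-5 + \left(4 + 2 \cdot 9\right)\right) = -23 + \left(-5 + \left(4 + 18\right)\right) = -23 + \left(-5 + 22\right) = -23 + 17 = -6$)
$P - 22 \left(-20 + 19\right) = -6 - 22 \left(-20 + 19\right) = -6 - -22 = -6 + 22 = 16$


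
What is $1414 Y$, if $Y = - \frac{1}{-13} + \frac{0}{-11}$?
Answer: $\frac{1414}{13} \approx 108.77$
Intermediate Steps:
$Y = \frac{1}{13}$ ($Y = \left(-1\right) \left(- \frac{1}{13}\right) + 0 \left(- \frac{1}{11}\right) = \frac{1}{13} + 0 = \frac{1}{13} \approx 0.076923$)
$1414 Y = 1414 \cdot \frac{1}{13} = \frac{1414}{13}$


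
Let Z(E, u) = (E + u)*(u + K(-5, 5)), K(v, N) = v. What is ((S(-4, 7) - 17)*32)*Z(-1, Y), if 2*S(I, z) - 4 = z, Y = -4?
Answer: -16560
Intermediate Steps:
S(I, z) = 2 + z/2
Z(E, u) = (-5 + u)*(E + u) (Z(E, u) = (E + u)*(u - 5) = (E + u)*(-5 + u) = (-5 + u)*(E + u))
((S(-4, 7) - 17)*32)*Z(-1, Y) = (((2 + (1/2)*7) - 17)*32)*((-4)**2 - 5*(-1) - 5*(-4) - 1*(-4)) = (((2 + 7/2) - 17)*32)*(16 + 5 + 20 + 4) = ((11/2 - 17)*32)*45 = -23/2*32*45 = -368*45 = -16560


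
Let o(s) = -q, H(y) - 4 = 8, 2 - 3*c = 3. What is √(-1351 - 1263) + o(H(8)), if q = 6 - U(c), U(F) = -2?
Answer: -8 + I*√2614 ≈ -8.0 + 51.127*I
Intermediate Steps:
c = -⅓ (c = ⅔ - ⅓*3 = ⅔ - 1 = -⅓ ≈ -0.33333)
H(y) = 12 (H(y) = 4 + 8 = 12)
q = 8 (q = 6 - 1*(-2) = 6 + 2 = 8)
o(s) = -8 (o(s) = -1*8 = -8)
√(-1351 - 1263) + o(H(8)) = √(-1351 - 1263) - 8 = √(-2614) - 8 = I*√2614 - 8 = -8 + I*√2614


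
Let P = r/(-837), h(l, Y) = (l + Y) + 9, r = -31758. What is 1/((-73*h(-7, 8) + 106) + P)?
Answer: -279/163510 ≈ -0.0017063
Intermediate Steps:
h(l, Y) = 9 + Y + l (h(l, Y) = (Y + l) + 9 = 9 + Y + l)
P = 10586/279 (P = -31758/(-837) = -31758*(-1/837) = 10586/279 ≈ 37.943)
1/((-73*h(-7, 8) + 106) + P) = 1/((-73*(9 + 8 - 7) + 106) + 10586/279) = 1/((-73*10 + 106) + 10586/279) = 1/((-730 + 106) + 10586/279) = 1/(-624 + 10586/279) = 1/(-163510/279) = -279/163510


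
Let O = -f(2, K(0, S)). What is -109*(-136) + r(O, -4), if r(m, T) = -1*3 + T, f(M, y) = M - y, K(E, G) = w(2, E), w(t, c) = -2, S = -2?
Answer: 14817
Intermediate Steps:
K(E, G) = -2
O = -4 (O = -(2 - 1*(-2)) = -(2 + 2) = -1*4 = -4)
r(m, T) = -3 + T
-109*(-136) + r(O, -4) = -109*(-136) + (-3 - 4) = 14824 - 7 = 14817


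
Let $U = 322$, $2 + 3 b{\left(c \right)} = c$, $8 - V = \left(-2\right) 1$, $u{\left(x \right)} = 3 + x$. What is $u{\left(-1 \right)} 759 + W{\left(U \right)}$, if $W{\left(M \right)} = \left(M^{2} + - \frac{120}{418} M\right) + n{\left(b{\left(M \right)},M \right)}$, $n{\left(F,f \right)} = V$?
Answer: $\frac{21969988}{209} \approx 1.0512 \cdot 10^{5}$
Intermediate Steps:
$V = 10$ ($V = 8 - \left(-2\right) 1 = 8 - -2 = 8 + 2 = 10$)
$b{\left(c \right)} = - \frac{2}{3} + \frac{c}{3}$
$n{\left(F,f \right)} = 10$
$W{\left(M \right)} = 10 + M^{2} - \frac{60 M}{209}$ ($W{\left(M \right)} = \left(M^{2} + - \frac{120}{418} M\right) + 10 = \left(M^{2} + \left(-120\right) \frac{1}{418} M\right) + 10 = \left(M^{2} - \frac{60 M}{209}\right) + 10 = 10 + M^{2} - \frac{60 M}{209}$)
$u{\left(-1 \right)} 759 + W{\left(U \right)} = \left(3 - 1\right) 759 + \left(10 + 322^{2} - \frac{19320}{209}\right) = 2 \cdot 759 + \left(10 + 103684 - \frac{19320}{209}\right) = 1518 + \frac{21652726}{209} = \frac{21969988}{209}$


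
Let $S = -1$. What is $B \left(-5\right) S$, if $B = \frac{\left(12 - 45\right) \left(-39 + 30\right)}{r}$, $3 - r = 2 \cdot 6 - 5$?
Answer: $- \frac{1485}{4} \approx -371.25$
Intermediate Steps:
$r = -4$ ($r = 3 - \left(2 \cdot 6 - 5\right) = 3 - \left(12 - 5\right) = 3 - 7 = -4$)
$B = - \frac{297}{4}$ ($B = \frac{\left(12 - 45\right) \left(-39 + 30\right)}{-4} = \left(-33\right) \left(-9\right) \left(- \frac{1}{4}\right) = 297 \left(- \frac{1}{4}\right) = - \frac{297}{4} \approx -74.25$)
$B \left(-5\right) S = \left(- \frac{297}{4}\right) \left(-5\right) \left(-1\right) = \frac{1485}{4} \left(-1\right) = - \frac{1485}{4}$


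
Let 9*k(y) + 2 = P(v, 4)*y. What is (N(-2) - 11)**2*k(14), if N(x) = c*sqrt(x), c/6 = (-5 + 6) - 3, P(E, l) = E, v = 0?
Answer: 334/9 - 176*I*sqrt(2)/3 ≈ 37.111 - 82.967*I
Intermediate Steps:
c = -12 (c = 6*((-5 + 6) - 3) = 6*(1 - 3) = 6*(-2) = -12)
k(y) = -2/9 (k(y) = -2/9 + (0*y)/9 = -2/9 + (1/9)*0 = -2/9 + 0 = -2/9)
N(x) = -12*sqrt(x)
(N(-2) - 11)**2*k(14) = (-12*I*sqrt(2) - 11)**2*(-2/9) = (-11 - 12*I*sqrt(2))**2*(-2/9) = -2*(-11 - 12*I*sqrt(2))**2/9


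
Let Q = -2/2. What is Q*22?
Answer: -22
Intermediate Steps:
Q = -1 (Q = -2*1/2 = -1)
Q*22 = -1*22 = -22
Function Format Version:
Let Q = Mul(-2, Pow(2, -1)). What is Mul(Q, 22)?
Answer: -22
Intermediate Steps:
Q = -1 (Q = Mul(-2, Rational(1, 2)) = -1)
Mul(Q, 22) = Mul(-1, 22) = -22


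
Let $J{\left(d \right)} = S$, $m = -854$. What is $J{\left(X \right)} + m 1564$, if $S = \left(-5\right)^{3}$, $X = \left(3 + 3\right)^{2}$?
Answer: $-1335781$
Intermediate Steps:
$X = 36$ ($X = 6^{2} = 36$)
$S = -125$
$J{\left(d \right)} = -125$
$J{\left(X \right)} + m 1564 = -125 - 1335656 = -1335781$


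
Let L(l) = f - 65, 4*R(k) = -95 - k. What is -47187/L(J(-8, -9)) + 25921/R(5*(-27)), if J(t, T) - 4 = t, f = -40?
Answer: 6083/2 ≈ 3041.5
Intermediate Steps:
J(t, T) = 4 + t
R(k) = -95/4 - k/4 (R(k) = (-95 - k)/4 = -95/4 - k/4)
L(l) = -105 (L(l) = -40 - 65 = -105)
-47187/L(J(-8, -9)) + 25921/R(5*(-27)) = -47187/(-105) + 25921/(-95/4 - 5*(-27)/4) = -47187*(-1/105) + 25921/(-95/4 - ¼*(-135)) = 2247/5 + 25921/(-95/4 + 135/4) = 2247/5 + 25921/10 = 6083/2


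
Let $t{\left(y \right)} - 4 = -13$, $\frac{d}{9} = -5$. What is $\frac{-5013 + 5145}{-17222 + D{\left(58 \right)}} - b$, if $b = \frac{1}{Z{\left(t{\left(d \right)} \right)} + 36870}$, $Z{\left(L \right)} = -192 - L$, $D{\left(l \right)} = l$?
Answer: $- \frac{173566}{22489131} \approx -0.0077178$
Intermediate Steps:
$d = -45$ ($d = 9 \left(-5\right) = -45$)
$t{\left(y \right)} = -9$ ($t{\left(y \right)} = 4 - 13 = -9$)
$b = \frac{1}{36687}$ ($b = \frac{1}{\left(-192 - -9\right) + 36870} = \frac{1}{\left(-192 + 9\right) + 36870} = \frac{1}{-183 + 36870} = \frac{1}{36687} \approx 2.7258 \cdot 10^{-5}$)
$\frac{-5013 + 5145}{-17222 + D{\left(58 \right)}} - b = \frac{-5013 + 5145}{-17222 + 58} - \frac{1}{36687} = \frac{132}{-17164} - \frac{1}{36687} = 132 \left(- \frac{1}{17164}\right) - \frac{1}{36687} = - \frac{33}{4291} - \frac{1}{36687} = - \frac{173566}{22489131}$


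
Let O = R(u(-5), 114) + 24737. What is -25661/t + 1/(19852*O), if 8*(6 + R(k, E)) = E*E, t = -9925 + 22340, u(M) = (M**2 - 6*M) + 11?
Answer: -13426076041731/6495644527190 ≈ -2.0669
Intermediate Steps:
u(M) = 11 + M**2 - 6*M
t = 12415
R(k, E) = -6 + E**2/8 (R(k, E) = -6 + (E*E)/8 = -6 + E**2/8)
O = 52711/2 (O = (-6 + (1/8)*114**2) + 24737 = (-6 + (1/8)*12996) + 24737 = (-6 + 3249/2) + 24737 = 3237/2 + 24737 = 52711/2 ≈ 26356.)
-25661/t + 1/(19852*O) = -25661/12415 + 1/(19852*(52711/2)) = -25661*1/12415 + (1/19852)*(2/52711) = -25661/12415 + 1/523209386 = -13426076041731/6495644527190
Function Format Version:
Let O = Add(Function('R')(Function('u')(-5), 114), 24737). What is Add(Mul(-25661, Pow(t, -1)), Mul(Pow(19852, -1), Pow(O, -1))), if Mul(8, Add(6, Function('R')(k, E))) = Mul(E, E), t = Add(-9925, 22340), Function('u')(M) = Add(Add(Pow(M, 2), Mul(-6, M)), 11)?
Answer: Rational(-13426076041731, 6495644527190) ≈ -2.0669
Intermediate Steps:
Function('u')(M) = Add(11, Pow(M, 2), Mul(-6, M))
t = 12415
Function('R')(k, E) = Add(-6, Mul(Rational(1, 8), Pow(E, 2))) (Function('R')(k, E) = Add(-6, Mul(Rational(1, 8), Mul(E, E))) = Add(-6, Mul(Rational(1, 8), Pow(E, 2))))
O = Rational(52711, 2) (O = Add(Add(-6, Mul(Rational(1, 8), Pow(114, 2))), 24737) = Add(Add(-6, Mul(Rational(1, 8), 12996)), 24737) = Add(Add(-6, Rational(3249, 2)), 24737) = Add(Rational(3237, 2), 24737) = Rational(52711, 2) ≈ 26356.)
Add(Mul(-25661, Pow(t, -1)), Mul(Pow(19852, -1), Pow(O, -1))) = Add(Mul(-25661, Pow(12415, -1)), Mul(Pow(19852, -1), Pow(Rational(52711, 2), -1))) = Add(Mul(-25661, Rational(1, 12415)), Mul(Rational(1, 19852), Rational(2, 52711))) = Add(Rational(-25661, 12415), Rational(1, 523209386)) = Rational(-13426076041731, 6495644527190)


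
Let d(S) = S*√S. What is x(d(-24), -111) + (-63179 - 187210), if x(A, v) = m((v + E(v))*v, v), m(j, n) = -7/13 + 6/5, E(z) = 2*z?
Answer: -16275242/65 ≈ -2.5039e+5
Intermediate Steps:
d(S) = S^(3/2)
m(j, n) = 43/65 (m(j, n) = -7*1/13 + 6*(⅕) = -7/13 + 6/5 = 43/65)
x(A, v) = 43/65
x(d(-24), -111) + (-63179 - 187210) = 43/65 + (-63179 - 187210) = 43/65 - 250389 = -16275242/65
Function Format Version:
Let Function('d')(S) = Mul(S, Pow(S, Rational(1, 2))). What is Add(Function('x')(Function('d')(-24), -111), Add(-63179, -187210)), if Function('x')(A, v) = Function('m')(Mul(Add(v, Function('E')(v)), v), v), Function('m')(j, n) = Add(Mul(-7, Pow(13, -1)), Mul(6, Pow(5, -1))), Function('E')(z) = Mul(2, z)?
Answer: Rational(-16275242, 65) ≈ -2.5039e+5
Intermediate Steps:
Function('d')(S) = Pow(S, Rational(3, 2))
Function('m')(j, n) = Rational(43, 65) (Function('m')(j, n) = Add(Mul(-7, Rational(1, 13)), Mul(6, Rational(1, 5))) = Add(Rational(-7, 13), Rational(6, 5)) = Rational(43, 65))
Function('x')(A, v) = Rational(43, 65)
Add(Function('x')(Function('d')(-24), -111), Add(-63179, -187210)) = Add(Rational(43, 65), Add(-63179, -187210)) = Add(Rational(43, 65), -250389) = Rational(-16275242, 65)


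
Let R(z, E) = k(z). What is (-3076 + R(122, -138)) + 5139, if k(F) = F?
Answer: 2185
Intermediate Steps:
R(z, E) = z
(-3076 + R(122, -138)) + 5139 = (-3076 + 122) + 5139 = -2954 + 5139 = 2185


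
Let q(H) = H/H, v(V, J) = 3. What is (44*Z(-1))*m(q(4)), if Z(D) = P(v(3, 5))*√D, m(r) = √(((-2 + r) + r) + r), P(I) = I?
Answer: 132*I ≈ 132.0*I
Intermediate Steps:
q(H) = 1
m(r) = √(-2 + 3*r) (m(r) = √((-2 + 2*r) + r) = √(-2 + 3*r))
Z(D) = 3*√D
(44*Z(-1))*m(q(4)) = (44*(3*√(-1)))*√(-2 + 3*1) = (44*(3*I))*√(-2 + 3) = (132*I)*√1 = (132*I)*1 = 132*I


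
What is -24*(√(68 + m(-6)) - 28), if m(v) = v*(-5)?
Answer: 672 - 168*√2 ≈ 434.41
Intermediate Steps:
m(v) = -5*v
-24*(√(68 + m(-6)) - 28) = -24*(√(68 - 5*(-6)) - 28) = -24*(√(68 + 30) - 28) = -24*(√98 - 28) = -24*(7*√2 - 28) = -24*(-28 + 7*√2) = 672 - 168*√2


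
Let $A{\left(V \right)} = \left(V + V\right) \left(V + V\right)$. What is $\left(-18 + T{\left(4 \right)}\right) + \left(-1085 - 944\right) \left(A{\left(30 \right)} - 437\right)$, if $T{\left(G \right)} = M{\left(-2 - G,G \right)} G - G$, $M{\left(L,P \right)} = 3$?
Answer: $-6417737$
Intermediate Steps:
$T{\left(G \right)} = 2 G$ ($T{\left(G \right)} = 3 G - G = 2 G$)
$A{\left(V \right)} = 4 V^{2}$ ($A{\left(V \right)} = 2 V 2 V = 4 V^{2}$)
$\left(-18 + T{\left(4 \right)}\right) + \left(-1085 - 944\right) \left(A{\left(30 \right)} - 437\right) = \left(-18 + 2 \cdot 4\right) + \left(-1085 - 944\right) \left(4 \cdot 30^{2} - 437\right) = \left(-18 + 8\right) - 2029 \left(4 \cdot 900 - 437\right) = -10 - 2029 \left(3600 - 437\right) = -10 - 6417727 = -6417737$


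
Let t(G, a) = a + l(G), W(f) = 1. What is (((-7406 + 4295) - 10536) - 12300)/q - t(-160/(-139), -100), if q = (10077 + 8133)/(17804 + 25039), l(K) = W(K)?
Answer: -369948177/6070 ≈ -60947.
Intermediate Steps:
l(K) = 1
q = 6070/14281 (q = 18210/42843 = 18210*(1/42843) = 6070/14281 ≈ 0.42504)
t(G, a) = 1 + a (t(G, a) = a + 1 = 1 + a)
(((-7406 + 4295) - 10536) - 12300)/q - t(-160/(-139), -100) = (((-7406 + 4295) - 10536) - 12300)/(6070/14281) - (1 - 100) = ((-3111 - 10536) - 12300)*(14281/6070) - 1*(-99) = (-13647 - 12300)*(14281/6070) + 99 = -25947*14281/6070 + 99 = -370549107/6070 + 99 = -369948177/6070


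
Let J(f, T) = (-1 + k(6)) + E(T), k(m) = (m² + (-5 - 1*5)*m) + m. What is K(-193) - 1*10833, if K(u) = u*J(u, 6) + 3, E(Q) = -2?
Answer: -6777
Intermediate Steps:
k(m) = m² - 9*m (k(m) = (m² + (-5 - 5)*m) + m = (m² - 10*m) + m = m² - 9*m)
J(f, T) = -21 (J(f, T) = (-1 + 6*(-9 + 6)) - 2 = (-1 + 6*(-3)) - 2 = (-1 - 18) - 2 = -19 - 2 = -21)
K(u) = 3 - 21*u (K(u) = u*(-21) + 3 = -21*u + 3 = 3 - 21*u)
K(-193) - 1*10833 = (3 - 21*(-193)) - 1*10833 = (3 + 4053) - 10833 = 4056 - 10833 = -6777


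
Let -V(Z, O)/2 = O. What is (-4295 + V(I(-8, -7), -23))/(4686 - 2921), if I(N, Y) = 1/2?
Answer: -4249/1765 ≈ -2.4074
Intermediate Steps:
I(N, Y) = 1/2
V(Z, O) = -2*O
(-4295 + V(I(-8, -7), -23))/(4686 - 2921) = (-4295 - 2*(-23))/(4686 - 2921) = (-4295 + 46)/1765 = -4249*1/1765 = -4249/1765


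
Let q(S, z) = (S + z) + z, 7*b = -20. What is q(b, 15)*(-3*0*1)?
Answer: 0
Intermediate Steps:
b = -20/7 (b = (⅐)*(-20) = -20/7 ≈ -2.8571)
q(S, z) = S + 2*z
q(b, 15)*(-3*0*1) = (-20/7 + 2*15)*(-3*0*1) = (-20/7 + 30)*(0*1) = (190/7)*0 = 0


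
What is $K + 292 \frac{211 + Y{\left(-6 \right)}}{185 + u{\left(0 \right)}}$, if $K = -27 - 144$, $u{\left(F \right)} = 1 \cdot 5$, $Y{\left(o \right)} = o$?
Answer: $\frac{2737}{19} \approx 144.05$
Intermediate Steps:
$u{\left(F \right)} = 5$
$K = -171$ ($K = -27 - 144 = -171$)
$K + 292 \frac{211 + Y{\left(-6 \right)}}{185 + u{\left(0 \right)}} = -171 + 292 \frac{211 - 6}{185 + 5} = -171 + 292 \cdot \frac{205}{190} = -171 + 292 \cdot 205 \cdot \frac{1}{190} = -171 + 292 \cdot \frac{41}{38} = -171 + \frac{5986}{19} = \frac{2737}{19}$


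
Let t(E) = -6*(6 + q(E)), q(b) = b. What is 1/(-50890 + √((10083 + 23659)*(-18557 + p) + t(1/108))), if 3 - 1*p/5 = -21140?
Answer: 916020/6319675799 + 3*√105871867198/6319675799 ≈ 0.00029941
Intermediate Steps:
p = 105715 (p = 15 - 5*(-21140) = 15 + 105700 = 105715)
t(E) = -36 - 6*E (t(E) = -6*(6 + E) = -36 - 6*E)
1/(-50890 + √((10083 + 23659)*(-18557 + p) + t(1/108))) = 1/(-50890 + √((10083 + 23659)*(-18557 + 105715) + (-36 - 6/108))) = 1/(-50890 + √(33742*87158 + (-36 - 6*1/108))) = 1/(-50890 + √(2940885236 + (-36 - 1/18))) = 1/(-50890 + √(2940885236 - 649/18)) = 1/(-50890 + √(52935933599/18)) = 1/(-50890 + √105871867198/6)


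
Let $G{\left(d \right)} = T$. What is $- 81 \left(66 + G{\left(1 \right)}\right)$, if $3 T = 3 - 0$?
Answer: $-5427$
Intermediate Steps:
$T = 1$ ($T = \frac{3 - 0}{3} = \frac{3 + 0}{3} = \frac{1}{3} \cdot 3 = 1$)
$G{\left(d \right)} = 1$
$- 81 \left(66 + G{\left(1 \right)}\right) = - 81 \left(66 + 1\right) = \left(-81\right) 67 = -5427$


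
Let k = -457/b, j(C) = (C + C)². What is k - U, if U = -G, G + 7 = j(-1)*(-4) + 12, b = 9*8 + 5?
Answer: -1304/77 ≈ -16.935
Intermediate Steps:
j(C) = 4*C² (j(C) = (2*C)² = 4*C²)
b = 77 (b = 72 + 5 = 77)
k = -457/77 ≈ -5.9351
G = -11 (G = -7 + ((4*(-1)²)*(-4) + 12) = -7 + ((4*1)*(-4) + 12) = -7 + (4*(-4) + 12) = -7 + (-16 + 12) = -7 - 4 = -11)
U = 11 (U = -1*(-11) = 11)
k - U = -457/77 - 1*11 = -457/77 - 11 = -1304/77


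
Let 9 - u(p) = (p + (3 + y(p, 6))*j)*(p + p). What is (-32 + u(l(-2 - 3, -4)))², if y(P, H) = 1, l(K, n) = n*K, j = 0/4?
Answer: 677329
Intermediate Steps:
j = 0 (j = 0*(¼) = 0)
l(K, n) = K*n
u(p) = 9 - 2*p² (u(p) = 9 - (p + (3 + 1)*0)*(p + p) = 9 - (p + 4*0)*2*p = 9 - (p + 0)*2*p = 9 - p*2*p = 9 - 2*p²)
(-32 + u(l(-2 - 3, -4)))² = (-32 + (9 - 2*16*(-2 - 3)²))² = (-32 + (9 - 2*(-5*(-4))²))² = (-32 + (9 - 2*20²))² = (-32 + (9 - 2*400))² = (-32 + (9 - 800))² = (-32 - 791)² = (-823)² = 677329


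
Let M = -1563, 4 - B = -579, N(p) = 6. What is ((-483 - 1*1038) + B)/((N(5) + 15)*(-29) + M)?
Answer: 469/1086 ≈ 0.43186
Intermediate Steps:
B = 583 (B = 4 - 1*(-579) = 4 + 579 = 583)
((-483 - 1*1038) + B)/((N(5) + 15)*(-29) + M) = ((-483 - 1*1038) + 583)/((6 + 15)*(-29) - 1563) = ((-483 - 1038) + 583)/(21*(-29) - 1563) = (-1521 + 583)/(-609 - 1563) = -938/(-2172) = -938*(-1/2172) = 469/1086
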